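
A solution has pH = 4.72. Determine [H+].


[H+] = 10^(-pH)
[H+] = 10^(-4.72)
[H+] = 1.905e-05 M

1.905e-05 M


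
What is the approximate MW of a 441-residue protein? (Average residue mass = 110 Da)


MW = n_residues * 110 Da
MW = 441 * 110
MW = 48510 Da

48510 Da


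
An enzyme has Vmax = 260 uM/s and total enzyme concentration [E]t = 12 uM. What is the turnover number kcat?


kcat = Vmax / [E]t
kcat = 260 / 12
kcat = 21.6667 s^-1

21.6667 s^-1


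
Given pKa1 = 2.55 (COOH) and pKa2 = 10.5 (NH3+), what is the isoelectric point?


pI = (pKa1 + pKa2) / 2
pI = (2.55 + 10.5) / 2
pI = 6.525

6.525


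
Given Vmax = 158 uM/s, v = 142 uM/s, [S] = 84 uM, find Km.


Km = [S] * (Vmax - v) / v
Km = 84 * (158 - 142) / 142
Km = 9.4648 uM

9.4648 uM


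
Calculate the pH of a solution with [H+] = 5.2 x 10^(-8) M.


pH = -log10([H+])
pH = -log10(5.2 x 10^(-8))
pH = 7.284

7.284


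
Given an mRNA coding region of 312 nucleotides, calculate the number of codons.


codons = nucleotides / 3
codons = 312 / 3 = 104

104


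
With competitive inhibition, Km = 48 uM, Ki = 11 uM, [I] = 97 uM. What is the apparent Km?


Km_app = Km * (1 + [I]/Ki)
Km_app = 48 * (1 + 97/11)
Km_app = 471.2727 uM

471.2727 uM


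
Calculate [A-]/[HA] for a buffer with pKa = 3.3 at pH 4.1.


[A-]/[HA] = 10^(pH - pKa)
= 10^(4.1 - 3.3)
= 6.3096

6.3096


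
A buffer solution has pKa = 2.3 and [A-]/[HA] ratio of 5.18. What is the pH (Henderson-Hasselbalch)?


pH = pKa + log10([A-]/[HA])
pH = 2.3 + log10(5.18)
pH = 3.0143

3.0143


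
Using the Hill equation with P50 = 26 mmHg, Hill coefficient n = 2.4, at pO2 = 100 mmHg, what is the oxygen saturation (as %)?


Y = pO2^n / (P50^n + pO2^n)
Y = 100^2.4 / (26^2.4 + 100^2.4)
Y = 96.21%

96.21%


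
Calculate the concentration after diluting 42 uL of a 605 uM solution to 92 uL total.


C2 = C1 * V1 / V2
C2 = 605 * 42 / 92
C2 = 276.1957 uM

276.1957 uM


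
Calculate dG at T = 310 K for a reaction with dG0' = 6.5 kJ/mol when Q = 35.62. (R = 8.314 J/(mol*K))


dG = dG0' + RT * ln(Q) / 1000
dG = 6.5 + 8.314 * 310 * ln(35.62) / 1000
dG = 15.7086 kJ/mol

15.7086 kJ/mol


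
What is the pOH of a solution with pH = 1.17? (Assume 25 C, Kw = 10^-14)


pOH = 14 - pH
pOH = 14 - 1.17
pOH = 12.83

12.83


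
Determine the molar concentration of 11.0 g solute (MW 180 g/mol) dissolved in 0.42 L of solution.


C = (mass / MW) / volume
C = (11.0 / 180) / 0.42
C = 0.1455 M

0.1455 M


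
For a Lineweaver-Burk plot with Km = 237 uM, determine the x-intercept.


x-intercept = -1/Km
= -1/237
= -0.0042 1/uM

-0.0042 1/uM


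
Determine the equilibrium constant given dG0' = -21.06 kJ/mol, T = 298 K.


Keq = exp(-dG0 * 1000 / (R * T))
Keq = exp(-(-21.06) * 1000 / (8.314 * 298))
Keq = 4916.0346

4916.0346


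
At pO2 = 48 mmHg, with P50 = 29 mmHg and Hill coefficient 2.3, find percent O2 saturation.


Y = pO2^n / (P50^n + pO2^n)
Y = 48^2.3 / (29^2.3 + 48^2.3)
Y = 76.11%

76.11%


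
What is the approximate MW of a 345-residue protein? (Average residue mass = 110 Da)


MW = n_residues * 110 Da
MW = 345 * 110
MW = 37950 Da

37950 Da


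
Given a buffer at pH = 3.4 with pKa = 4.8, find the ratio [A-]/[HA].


[A-]/[HA] = 10^(pH - pKa)
= 10^(3.4 - 4.8)
= 0.0398

0.0398


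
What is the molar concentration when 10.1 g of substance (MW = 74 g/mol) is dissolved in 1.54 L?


C = (mass / MW) / volume
C = (10.1 / 74) / 1.54
C = 0.0886 M

0.0886 M


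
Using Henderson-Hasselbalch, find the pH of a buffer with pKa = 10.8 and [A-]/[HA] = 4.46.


pH = pKa + log10([A-]/[HA])
pH = 10.8 + log10(4.46)
pH = 11.4493

11.4493


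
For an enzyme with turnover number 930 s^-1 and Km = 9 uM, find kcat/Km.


Catalytic efficiency = kcat / Km
= 930 / 9
= 103.3333 uM^-1*s^-1

103.3333 uM^-1*s^-1


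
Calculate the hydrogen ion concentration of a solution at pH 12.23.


[H+] = 10^(-pH)
[H+] = 10^(-12.23)
[H+] = 5.888e-13 M

5.888e-13 M


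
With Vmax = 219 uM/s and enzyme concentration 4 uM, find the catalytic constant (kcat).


kcat = Vmax / [E]t
kcat = 219 / 4
kcat = 54.75 s^-1

54.75 s^-1


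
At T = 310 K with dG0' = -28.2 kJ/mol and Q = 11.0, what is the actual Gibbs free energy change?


dG = dG0' + RT * ln(Q) / 1000
dG = -28.2 + 8.314 * 310 * ln(11.0) / 1000
dG = -22.0198 kJ/mol

-22.0198 kJ/mol


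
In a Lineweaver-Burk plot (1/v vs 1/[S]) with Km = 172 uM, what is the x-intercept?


x-intercept = -1/Km
= -1/172
= -0.0058 1/uM

-0.0058 1/uM


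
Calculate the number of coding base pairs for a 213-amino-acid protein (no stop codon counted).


Each amino acid = 1 codon = 3 bp
bp = 213 * 3 = 639 bp

639 bp


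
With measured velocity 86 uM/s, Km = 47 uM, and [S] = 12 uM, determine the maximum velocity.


Vmax = v * (Km + [S]) / [S]
Vmax = 86 * (47 + 12) / 12
Vmax = 422.8333 uM/s

422.8333 uM/s


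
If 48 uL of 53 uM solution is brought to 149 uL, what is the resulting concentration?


C2 = C1 * V1 / V2
C2 = 53 * 48 / 149
C2 = 17.0738 uM

17.0738 uM


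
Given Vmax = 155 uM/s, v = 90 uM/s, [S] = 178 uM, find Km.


Km = [S] * (Vmax - v) / v
Km = 178 * (155 - 90) / 90
Km = 128.5556 uM

128.5556 uM


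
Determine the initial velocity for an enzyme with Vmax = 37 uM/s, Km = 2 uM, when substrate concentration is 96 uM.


v = Vmax * [S] / (Km + [S])
v = 37 * 96 / (2 + 96)
v = 36.2449 uM/s

36.2449 uM/s


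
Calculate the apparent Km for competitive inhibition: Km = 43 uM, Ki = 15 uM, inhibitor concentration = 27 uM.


Km_app = Km * (1 + [I]/Ki)
Km_app = 43 * (1 + 27/15)
Km_app = 120.4 uM

120.4 uM


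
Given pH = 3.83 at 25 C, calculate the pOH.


pOH = 14 - pH
pOH = 14 - 3.83
pOH = 10.17

10.17


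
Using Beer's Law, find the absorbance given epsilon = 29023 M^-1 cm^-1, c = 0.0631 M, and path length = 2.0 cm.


A = epsilon * c * l
A = 29023 * 0.0631 * 2.0
A = 3662.7026

3662.7026


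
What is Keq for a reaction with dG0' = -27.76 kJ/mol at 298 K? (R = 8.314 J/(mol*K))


Keq = exp(-dG0 * 1000 / (R * T))
Keq = exp(-(-27.76) * 1000 / (8.314 * 298))
Keq = 73461.5906

73461.5906


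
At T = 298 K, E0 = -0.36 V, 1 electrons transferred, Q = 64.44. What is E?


E = E0 - (RT/nF) * ln(Q)
E = -0.36 - (8.314 * 298 / (1 * 96485)) * ln(64.44)
E = -0.467 V

-0.467 V


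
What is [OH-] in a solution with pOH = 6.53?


[OH-] = 10^(-pOH)
[OH-] = 10^(-6.53)
[OH-] = 2.951e-07 M

2.951e-07 M


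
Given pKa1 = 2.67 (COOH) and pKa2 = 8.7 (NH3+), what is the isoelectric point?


pI = (pKa1 + pKa2) / 2
pI = (2.67 + 8.7) / 2
pI = 5.685

5.685


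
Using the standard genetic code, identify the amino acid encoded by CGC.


Standard genetic code lookup.
Codon CGC -> Arg

Arg


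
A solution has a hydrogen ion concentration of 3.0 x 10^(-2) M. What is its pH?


pH = -log10([H+])
pH = -log10(3.0 x 10^(-2))
pH = 1.5229

1.5229


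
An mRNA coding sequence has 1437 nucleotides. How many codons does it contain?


codons = nucleotides / 3
codons = 1437 / 3 = 479

479


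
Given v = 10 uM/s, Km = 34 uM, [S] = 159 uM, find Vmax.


Vmax = v * (Km + [S]) / [S]
Vmax = 10 * (34 + 159) / 159
Vmax = 12.1384 uM/s

12.1384 uM/s


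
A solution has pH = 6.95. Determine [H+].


[H+] = 10^(-pH)
[H+] = 10^(-6.95)
[H+] = 1.122e-07 M

1.122e-07 M


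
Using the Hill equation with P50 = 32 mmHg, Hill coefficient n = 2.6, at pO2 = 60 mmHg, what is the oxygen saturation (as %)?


Y = pO2^n / (P50^n + pO2^n)
Y = 60^2.6 / (32^2.6 + 60^2.6)
Y = 83.68%

83.68%


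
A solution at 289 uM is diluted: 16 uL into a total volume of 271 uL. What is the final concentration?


C2 = C1 * V1 / V2
C2 = 289 * 16 / 271
C2 = 17.0627 uM

17.0627 uM


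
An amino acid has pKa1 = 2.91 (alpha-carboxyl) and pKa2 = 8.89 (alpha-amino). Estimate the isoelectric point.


pI = (pKa1 + pKa2) / 2
pI = (2.91 + 8.89) / 2
pI = 5.9

5.9


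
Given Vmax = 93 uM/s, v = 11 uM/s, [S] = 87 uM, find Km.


Km = [S] * (Vmax - v) / v
Km = 87 * (93 - 11) / 11
Km = 648.5455 uM

648.5455 uM


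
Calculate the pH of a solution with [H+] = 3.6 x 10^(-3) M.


pH = -log10([H+])
pH = -log10(3.6 x 10^(-3))
pH = 2.4437

2.4437


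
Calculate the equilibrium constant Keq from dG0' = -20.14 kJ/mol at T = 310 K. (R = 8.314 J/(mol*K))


Keq = exp(-dG0 * 1000 / (R * T))
Keq = exp(-(-20.14) * 1000 / (8.314 * 310))
Keq = 2475.6496

2475.6496


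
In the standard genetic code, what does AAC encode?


Standard genetic code lookup.
Codon AAC -> Asn

Asn


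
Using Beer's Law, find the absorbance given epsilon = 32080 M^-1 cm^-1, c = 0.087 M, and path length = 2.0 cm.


A = epsilon * c * l
A = 32080 * 0.087 * 2.0
A = 5581.92

5581.92


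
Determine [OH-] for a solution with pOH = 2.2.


[OH-] = 10^(-pOH)
[OH-] = 10^(-2.2)
[OH-] = 0.0063 M

0.0063 M


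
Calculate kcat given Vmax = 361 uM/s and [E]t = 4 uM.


kcat = Vmax / [E]t
kcat = 361 / 4
kcat = 90.25 s^-1

90.25 s^-1


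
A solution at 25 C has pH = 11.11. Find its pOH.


pOH = 14 - pH
pOH = 14 - 11.11
pOH = 2.89

2.89


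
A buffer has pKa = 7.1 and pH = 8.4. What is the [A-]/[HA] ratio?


[A-]/[HA] = 10^(pH - pKa)
= 10^(8.4 - 7.1)
= 19.9526

19.9526


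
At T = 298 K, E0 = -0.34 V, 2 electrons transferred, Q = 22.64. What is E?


E = E0 - (RT/nF) * ln(Q)
E = -0.34 - (8.314 * 298 / (2 * 96485)) * ln(22.64)
E = -0.3801 V

-0.3801 V


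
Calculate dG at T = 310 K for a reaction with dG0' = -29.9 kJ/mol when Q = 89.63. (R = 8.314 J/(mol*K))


dG = dG0' + RT * ln(Q) / 1000
dG = -29.9 + 8.314 * 310 * ln(89.63) / 1000
dG = -18.3131 kJ/mol

-18.3131 kJ/mol


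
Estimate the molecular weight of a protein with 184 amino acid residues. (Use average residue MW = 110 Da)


MW = n_residues * 110 Da
MW = 184 * 110
MW = 20240 Da

20240 Da


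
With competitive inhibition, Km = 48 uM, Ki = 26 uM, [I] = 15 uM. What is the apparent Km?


Km_app = Km * (1 + [I]/Ki)
Km_app = 48 * (1 + 15/26)
Km_app = 75.6923 uM

75.6923 uM


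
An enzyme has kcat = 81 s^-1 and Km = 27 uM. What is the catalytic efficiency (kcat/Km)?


Catalytic efficiency = kcat / Km
= 81 / 27
= 3.0 uM^-1*s^-1

3.0 uM^-1*s^-1


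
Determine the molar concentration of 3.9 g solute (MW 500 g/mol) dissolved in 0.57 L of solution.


C = (mass / MW) / volume
C = (3.9 / 500) / 0.57
C = 0.0137 M

0.0137 M


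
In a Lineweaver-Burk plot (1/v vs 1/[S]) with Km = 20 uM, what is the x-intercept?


x-intercept = -1/Km
= -1/20
= -0.05 1/uM

-0.05 1/uM


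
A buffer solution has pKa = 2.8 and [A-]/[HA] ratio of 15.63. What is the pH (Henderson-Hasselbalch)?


pH = pKa + log10([A-]/[HA])
pH = 2.8 + log10(15.63)
pH = 3.994

3.994


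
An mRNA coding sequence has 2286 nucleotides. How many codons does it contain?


codons = nucleotides / 3
codons = 2286 / 3 = 762

762


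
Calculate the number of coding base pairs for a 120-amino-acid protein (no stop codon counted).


Each amino acid = 1 codon = 3 bp
bp = 120 * 3 = 360 bp

360 bp


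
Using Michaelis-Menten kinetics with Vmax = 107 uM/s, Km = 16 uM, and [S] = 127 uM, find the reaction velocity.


v = Vmax * [S] / (Km + [S])
v = 107 * 127 / (16 + 127)
v = 95.028 uM/s

95.028 uM/s


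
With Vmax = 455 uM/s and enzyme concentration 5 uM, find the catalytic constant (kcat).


kcat = Vmax / [E]t
kcat = 455 / 5
kcat = 91.0 s^-1

91.0 s^-1


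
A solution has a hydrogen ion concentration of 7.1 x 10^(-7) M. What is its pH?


pH = -log10([H+])
pH = -log10(7.1 x 10^(-7))
pH = 6.1487

6.1487


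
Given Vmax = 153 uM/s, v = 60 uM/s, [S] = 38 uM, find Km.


Km = [S] * (Vmax - v) / v
Km = 38 * (153 - 60) / 60
Km = 58.9 uM

58.9 uM


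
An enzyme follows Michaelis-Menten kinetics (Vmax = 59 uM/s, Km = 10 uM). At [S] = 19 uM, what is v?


v = Vmax * [S] / (Km + [S])
v = 59 * 19 / (10 + 19)
v = 38.6552 uM/s

38.6552 uM/s


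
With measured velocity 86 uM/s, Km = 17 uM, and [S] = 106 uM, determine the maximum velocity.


Vmax = v * (Km + [S]) / [S]
Vmax = 86 * (17 + 106) / 106
Vmax = 99.7925 uM/s

99.7925 uM/s


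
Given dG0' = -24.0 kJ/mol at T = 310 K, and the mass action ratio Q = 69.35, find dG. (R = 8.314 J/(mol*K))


dG = dG0' + RT * ln(Q) / 1000
dG = -24.0 + 8.314 * 310 * ln(69.35) / 1000
dG = -13.0742 kJ/mol

-13.0742 kJ/mol


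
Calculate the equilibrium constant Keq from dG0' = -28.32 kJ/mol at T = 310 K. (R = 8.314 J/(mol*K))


Keq = exp(-dG0 * 1000 / (R * T))
Keq = exp(-(-28.32) * 1000 / (8.314 * 310))
Keq = 59164.2631

59164.2631


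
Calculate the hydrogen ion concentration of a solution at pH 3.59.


[H+] = 10^(-pH)
[H+] = 10^(-3.59)
[H+] = 2.570e-04 M

2.570e-04 M


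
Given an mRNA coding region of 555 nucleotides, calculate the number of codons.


codons = nucleotides / 3
codons = 555 / 3 = 185

185


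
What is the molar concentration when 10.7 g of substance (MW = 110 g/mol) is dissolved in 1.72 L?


C = (mass / MW) / volume
C = (10.7 / 110) / 1.72
C = 0.0566 M

0.0566 M


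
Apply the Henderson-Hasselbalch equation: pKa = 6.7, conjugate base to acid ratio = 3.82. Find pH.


pH = pKa + log10([A-]/[HA])
pH = 6.7 + log10(3.82)
pH = 7.2821

7.2821


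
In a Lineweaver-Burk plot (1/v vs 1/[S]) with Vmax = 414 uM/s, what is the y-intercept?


y-intercept = 1/Vmax
= 1/414
= 0.0024 s/uM

0.0024 s/uM


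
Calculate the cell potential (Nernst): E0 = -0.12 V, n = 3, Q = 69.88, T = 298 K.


E = E0 - (RT/nF) * ln(Q)
E = -0.12 - (8.314 * 298 / (3 * 96485)) * ln(69.88)
E = -0.1564 V

-0.1564 V


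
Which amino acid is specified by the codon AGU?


Standard genetic code lookup.
Codon AGU -> Ser

Ser


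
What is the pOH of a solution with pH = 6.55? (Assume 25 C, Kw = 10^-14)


pOH = 14 - pH
pOH = 14 - 6.55
pOH = 7.45

7.45


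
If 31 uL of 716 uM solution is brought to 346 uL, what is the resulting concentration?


C2 = C1 * V1 / V2
C2 = 716 * 31 / 346
C2 = 64.1503 uM

64.1503 uM


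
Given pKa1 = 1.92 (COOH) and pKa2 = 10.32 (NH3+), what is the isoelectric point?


pI = (pKa1 + pKa2) / 2
pI = (1.92 + 10.32) / 2
pI = 6.12

6.12


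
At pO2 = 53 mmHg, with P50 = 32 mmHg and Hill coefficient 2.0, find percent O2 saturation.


Y = pO2^n / (P50^n + pO2^n)
Y = 53^2.0 / (32^2.0 + 53^2.0)
Y = 73.28%

73.28%


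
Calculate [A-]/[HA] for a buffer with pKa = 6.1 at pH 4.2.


[A-]/[HA] = 10^(pH - pKa)
= 10^(4.2 - 6.1)
= 0.0126

0.0126


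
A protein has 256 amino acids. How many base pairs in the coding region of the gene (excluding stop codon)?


Each amino acid = 1 codon = 3 bp
bp = 256 * 3 = 768 bp

768 bp


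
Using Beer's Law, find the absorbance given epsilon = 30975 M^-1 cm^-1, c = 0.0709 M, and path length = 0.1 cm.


A = epsilon * c * l
A = 30975 * 0.0709 * 0.1
A = 219.6128

219.6128


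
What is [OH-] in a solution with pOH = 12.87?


[OH-] = 10^(-pOH)
[OH-] = 10^(-12.87)
[OH-] = 1.349e-13 M

1.349e-13 M


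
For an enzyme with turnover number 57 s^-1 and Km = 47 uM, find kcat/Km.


Catalytic efficiency = kcat / Km
= 57 / 47
= 1.2128 uM^-1*s^-1

1.2128 uM^-1*s^-1


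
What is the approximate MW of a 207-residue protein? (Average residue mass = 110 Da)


MW = n_residues * 110 Da
MW = 207 * 110
MW = 22770 Da

22770 Da


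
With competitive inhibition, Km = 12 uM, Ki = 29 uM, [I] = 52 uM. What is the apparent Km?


Km_app = Km * (1 + [I]/Ki)
Km_app = 12 * (1 + 52/29)
Km_app = 33.5172 uM

33.5172 uM


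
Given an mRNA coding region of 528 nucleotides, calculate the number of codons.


codons = nucleotides / 3
codons = 528 / 3 = 176

176


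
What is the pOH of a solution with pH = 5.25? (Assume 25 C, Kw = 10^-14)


pOH = 14 - pH
pOH = 14 - 5.25
pOH = 8.75

8.75


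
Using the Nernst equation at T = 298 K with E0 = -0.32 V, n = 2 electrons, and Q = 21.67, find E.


E = E0 - (RT/nF) * ln(Q)
E = -0.32 - (8.314 * 298 / (2 * 96485)) * ln(21.67)
E = -0.3595 V

-0.3595 V


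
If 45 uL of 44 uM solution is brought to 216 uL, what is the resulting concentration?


C2 = C1 * V1 / V2
C2 = 44 * 45 / 216
C2 = 9.1667 uM

9.1667 uM


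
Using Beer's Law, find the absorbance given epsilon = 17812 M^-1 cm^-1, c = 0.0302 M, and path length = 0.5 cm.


A = epsilon * c * l
A = 17812 * 0.0302 * 0.5
A = 268.9612

268.9612


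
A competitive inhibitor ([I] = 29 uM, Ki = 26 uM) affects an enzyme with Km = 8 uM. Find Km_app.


Km_app = Km * (1 + [I]/Ki)
Km_app = 8 * (1 + 29/26)
Km_app = 16.9231 uM

16.9231 uM


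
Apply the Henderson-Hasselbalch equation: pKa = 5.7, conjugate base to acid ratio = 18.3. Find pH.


pH = pKa + log10([A-]/[HA])
pH = 5.7 + log10(18.3)
pH = 6.9625

6.9625


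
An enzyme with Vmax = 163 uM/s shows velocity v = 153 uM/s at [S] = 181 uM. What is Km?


Km = [S] * (Vmax - v) / v
Km = 181 * (163 - 153) / 153
Km = 11.8301 uM

11.8301 uM


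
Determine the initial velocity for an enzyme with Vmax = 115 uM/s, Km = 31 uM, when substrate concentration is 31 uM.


v = Vmax * [S] / (Km + [S])
v = 115 * 31 / (31 + 31)
v = 57.5 uM/s

57.5 uM/s


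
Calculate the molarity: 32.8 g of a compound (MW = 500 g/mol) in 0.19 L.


C = (mass / MW) / volume
C = (32.8 / 500) / 0.19
C = 0.3453 M

0.3453 M


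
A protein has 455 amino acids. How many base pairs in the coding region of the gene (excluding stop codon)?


Each amino acid = 1 codon = 3 bp
bp = 455 * 3 = 1365 bp

1365 bp


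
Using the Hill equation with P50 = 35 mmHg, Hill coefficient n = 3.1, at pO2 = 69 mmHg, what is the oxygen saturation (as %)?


Y = pO2^n / (P50^n + pO2^n)
Y = 69^3.1 / (35^3.1 + 69^3.1)
Y = 89.13%

89.13%


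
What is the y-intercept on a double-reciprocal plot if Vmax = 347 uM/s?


y-intercept = 1/Vmax
= 1/347
= 0.0029 s/uM

0.0029 s/uM


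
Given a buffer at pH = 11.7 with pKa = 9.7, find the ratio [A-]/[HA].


[A-]/[HA] = 10^(pH - pKa)
= 10^(11.7 - 9.7)
= 100.0

100.0


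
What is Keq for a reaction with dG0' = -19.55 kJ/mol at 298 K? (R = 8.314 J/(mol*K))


Keq = exp(-dG0 * 1000 / (R * T))
Keq = exp(-(-19.55) * 1000 / (8.314 * 298))
Keq = 2672.554

2672.554


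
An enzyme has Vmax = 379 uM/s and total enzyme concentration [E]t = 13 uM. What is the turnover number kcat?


kcat = Vmax / [E]t
kcat = 379 / 13
kcat = 29.1538 s^-1

29.1538 s^-1


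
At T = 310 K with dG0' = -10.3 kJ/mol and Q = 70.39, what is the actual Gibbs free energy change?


dG = dG0' + RT * ln(Q) / 1000
dG = -10.3 + 8.314 * 310 * ln(70.39) / 1000
dG = 0.6641 kJ/mol

0.6641 kJ/mol


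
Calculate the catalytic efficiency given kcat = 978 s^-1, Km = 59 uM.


Catalytic efficiency = kcat / Km
= 978 / 59
= 16.5763 uM^-1*s^-1

16.5763 uM^-1*s^-1


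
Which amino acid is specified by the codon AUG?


Standard genetic code lookup.
Codon AUG -> Met (start)

Met (start)


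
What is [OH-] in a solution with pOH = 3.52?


[OH-] = 10^(-pOH)
[OH-] = 10^(-3.52)
[OH-] = 3.020e-04 M

3.020e-04 M


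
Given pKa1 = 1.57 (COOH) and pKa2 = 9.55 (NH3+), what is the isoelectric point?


pI = (pKa1 + pKa2) / 2
pI = (1.57 + 9.55) / 2
pI = 5.56

5.56


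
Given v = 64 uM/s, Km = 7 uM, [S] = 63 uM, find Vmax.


Vmax = v * (Km + [S]) / [S]
Vmax = 64 * (7 + 63) / 63
Vmax = 71.1111 uM/s

71.1111 uM/s


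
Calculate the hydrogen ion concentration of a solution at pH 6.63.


[H+] = 10^(-pH)
[H+] = 10^(-6.63)
[H+] = 2.344e-07 M

2.344e-07 M


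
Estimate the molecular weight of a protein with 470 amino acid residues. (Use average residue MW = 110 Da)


MW = n_residues * 110 Da
MW = 470 * 110
MW = 51700 Da

51700 Da


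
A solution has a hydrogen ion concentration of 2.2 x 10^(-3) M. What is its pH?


pH = -log10([H+])
pH = -log10(2.2 x 10^(-3))
pH = 2.6576

2.6576


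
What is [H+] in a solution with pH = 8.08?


[H+] = 10^(-pH)
[H+] = 10^(-8.08)
[H+] = 8.318e-09 M

8.318e-09 M


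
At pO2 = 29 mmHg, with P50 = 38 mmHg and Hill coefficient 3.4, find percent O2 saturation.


Y = pO2^n / (P50^n + pO2^n)
Y = 29^3.4 / (38^3.4 + 29^3.4)
Y = 28.52%

28.52%


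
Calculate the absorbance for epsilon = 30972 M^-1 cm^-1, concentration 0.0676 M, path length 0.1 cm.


A = epsilon * c * l
A = 30972 * 0.0676 * 0.1
A = 209.3707

209.3707


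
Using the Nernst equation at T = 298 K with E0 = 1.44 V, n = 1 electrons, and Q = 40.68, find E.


E = E0 - (RT/nF) * ln(Q)
E = 1.44 - (8.314 * 298 / (1 * 96485)) * ln(40.68)
E = 1.3448 V

1.3448 V


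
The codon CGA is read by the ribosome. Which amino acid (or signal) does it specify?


Standard genetic code lookup.
Codon CGA -> Arg

Arg


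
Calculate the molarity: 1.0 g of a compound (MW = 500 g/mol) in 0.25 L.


C = (mass / MW) / volume
C = (1.0 / 500) / 0.25
C = 0.008 M

0.008 M


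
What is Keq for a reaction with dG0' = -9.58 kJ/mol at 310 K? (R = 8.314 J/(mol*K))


Keq = exp(-dG0 * 1000 / (R * T))
Keq = exp(-(-9.58) * 1000 / (8.314 * 310))
Keq = 41.1412

41.1412


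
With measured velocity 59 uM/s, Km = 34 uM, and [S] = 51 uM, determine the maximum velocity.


Vmax = v * (Km + [S]) / [S]
Vmax = 59 * (34 + 51) / 51
Vmax = 98.3333 uM/s

98.3333 uM/s


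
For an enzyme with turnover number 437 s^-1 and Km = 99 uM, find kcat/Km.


Catalytic efficiency = kcat / Km
= 437 / 99
= 4.4141 uM^-1*s^-1

4.4141 uM^-1*s^-1


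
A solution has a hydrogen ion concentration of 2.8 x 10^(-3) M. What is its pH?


pH = -log10([H+])
pH = -log10(2.8 x 10^(-3))
pH = 2.5528

2.5528


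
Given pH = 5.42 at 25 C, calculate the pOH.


pOH = 14 - pH
pOH = 14 - 5.42
pOH = 8.58

8.58


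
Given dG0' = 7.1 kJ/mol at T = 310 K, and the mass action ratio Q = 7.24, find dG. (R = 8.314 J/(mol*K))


dG = dG0' + RT * ln(Q) / 1000
dG = 7.1 + 8.314 * 310 * ln(7.24) / 1000
dG = 12.2022 kJ/mol

12.2022 kJ/mol


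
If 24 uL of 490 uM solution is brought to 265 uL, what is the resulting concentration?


C2 = C1 * V1 / V2
C2 = 490 * 24 / 265
C2 = 44.3774 uM

44.3774 uM


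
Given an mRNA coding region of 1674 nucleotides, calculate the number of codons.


codons = nucleotides / 3
codons = 1674 / 3 = 558

558


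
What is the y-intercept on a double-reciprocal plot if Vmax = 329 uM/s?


y-intercept = 1/Vmax
= 1/329
= 0.003 s/uM

0.003 s/uM


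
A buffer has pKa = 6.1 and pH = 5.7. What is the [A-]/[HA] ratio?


[A-]/[HA] = 10^(pH - pKa)
= 10^(5.7 - 6.1)
= 0.3981

0.3981


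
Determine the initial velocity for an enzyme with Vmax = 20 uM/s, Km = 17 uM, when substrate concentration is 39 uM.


v = Vmax * [S] / (Km + [S])
v = 20 * 39 / (17 + 39)
v = 13.9286 uM/s

13.9286 uM/s


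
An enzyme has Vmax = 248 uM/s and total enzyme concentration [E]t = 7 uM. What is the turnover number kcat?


kcat = Vmax / [E]t
kcat = 248 / 7
kcat = 35.4286 s^-1

35.4286 s^-1


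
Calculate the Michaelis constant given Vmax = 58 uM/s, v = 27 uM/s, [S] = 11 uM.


Km = [S] * (Vmax - v) / v
Km = 11 * (58 - 27) / 27
Km = 12.6296 uM

12.6296 uM


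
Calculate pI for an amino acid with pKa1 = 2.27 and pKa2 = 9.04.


pI = (pKa1 + pKa2) / 2
pI = (2.27 + 9.04) / 2
pI = 5.655

5.655


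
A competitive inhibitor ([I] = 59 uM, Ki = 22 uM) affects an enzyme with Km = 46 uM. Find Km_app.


Km_app = Km * (1 + [I]/Ki)
Km_app = 46 * (1 + 59/22)
Km_app = 169.3636 uM

169.3636 uM


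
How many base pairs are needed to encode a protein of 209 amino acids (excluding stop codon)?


Each amino acid = 1 codon = 3 bp
bp = 209 * 3 = 627 bp

627 bp


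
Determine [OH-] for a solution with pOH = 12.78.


[OH-] = 10^(-pOH)
[OH-] = 10^(-12.78)
[OH-] = 1.660e-13 M

1.660e-13 M


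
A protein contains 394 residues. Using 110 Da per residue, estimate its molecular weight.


MW = n_residues * 110 Da
MW = 394 * 110
MW = 43340 Da

43340 Da


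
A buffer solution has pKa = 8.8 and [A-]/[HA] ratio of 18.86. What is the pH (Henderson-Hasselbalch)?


pH = pKa + log10([A-]/[HA])
pH = 8.8 + log10(18.86)
pH = 10.0755

10.0755


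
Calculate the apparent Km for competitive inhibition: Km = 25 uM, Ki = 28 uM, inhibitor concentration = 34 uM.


Km_app = Km * (1 + [I]/Ki)
Km_app = 25 * (1 + 34/28)
Km_app = 55.3571 uM

55.3571 uM


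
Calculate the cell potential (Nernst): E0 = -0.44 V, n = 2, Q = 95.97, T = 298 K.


E = E0 - (RT/nF) * ln(Q)
E = -0.44 - (8.314 * 298 / (2 * 96485)) * ln(95.97)
E = -0.4986 V

-0.4986 V


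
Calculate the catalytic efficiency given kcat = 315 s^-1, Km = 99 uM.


Catalytic efficiency = kcat / Km
= 315 / 99
= 3.1818 uM^-1*s^-1

3.1818 uM^-1*s^-1


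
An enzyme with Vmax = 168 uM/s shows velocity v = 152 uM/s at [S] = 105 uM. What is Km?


Km = [S] * (Vmax - v) / v
Km = 105 * (168 - 152) / 152
Km = 11.0526 uM

11.0526 uM


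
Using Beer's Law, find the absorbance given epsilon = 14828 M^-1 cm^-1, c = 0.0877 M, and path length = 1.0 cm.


A = epsilon * c * l
A = 14828 * 0.0877 * 1.0
A = 1300.4156

1300.4156


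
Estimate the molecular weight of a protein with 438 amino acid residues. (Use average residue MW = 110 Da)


MW = n_residues * 110 Da
MW = 438 * 110
MW = 48180 Da

48180 Da


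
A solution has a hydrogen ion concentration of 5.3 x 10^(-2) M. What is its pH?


pH = -log10([H+])
pH = -log10(5.3 x 10^(-2))
pH = 1.2757

1.2757


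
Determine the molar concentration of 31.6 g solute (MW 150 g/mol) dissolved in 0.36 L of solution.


C = (mass / MW) / volume
C = (31.6 / 150) / 0.36
C = 0.5852 M

0.5852 M


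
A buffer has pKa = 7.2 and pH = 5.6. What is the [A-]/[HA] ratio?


[A-]/[HA] = 10^(pH - pKa)
= 10^(5.6 - 7.2)
= 0.0251

0.0251


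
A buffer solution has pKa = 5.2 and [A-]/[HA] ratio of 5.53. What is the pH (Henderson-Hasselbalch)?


pH = pKa + log10([A-]/[HA])
pH = 5.2 + log10(5.53)
pH = 5.9427

5.9427


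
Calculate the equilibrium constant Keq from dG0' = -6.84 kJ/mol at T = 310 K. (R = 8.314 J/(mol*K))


Keq = exp(-dG0 * 1000 / (R * T))
Keq = exp(-(-6.84) * 1000 / (8.314 * 310))
Keq = 14.2093

14.2093


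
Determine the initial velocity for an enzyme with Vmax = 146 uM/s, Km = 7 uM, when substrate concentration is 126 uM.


v = Vmax * [S] / (Km + [S])
v = 146 * 126 / (7 + 126)
v = 138.3158 uM/s

138.3158 uM/s


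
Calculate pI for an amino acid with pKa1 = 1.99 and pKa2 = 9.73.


pI = (pKa1 + pKa2) / 2
pI = (1.99 + 9.73) / 2
pI = 5.86

5.86


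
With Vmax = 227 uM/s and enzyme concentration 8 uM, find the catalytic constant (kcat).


kcat = Vmax / [E]t
kcat = 227 / 8
kcat = 28.375 s^-1

28.375 s^-1


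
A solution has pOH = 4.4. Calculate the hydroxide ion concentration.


[OH-] = 10^(-pOH)
[OH-] = 10^(-4.4)
[OH-] = 3.981e-05 M

3.981e-05 M


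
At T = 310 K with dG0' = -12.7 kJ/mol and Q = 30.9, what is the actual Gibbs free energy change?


dG = dG0' + RT * ln(Q) / 1000
dG = -12.7 + 8.314 * 310 * ln(30.9) / 1000
dG = -3.8578 kJ/mol

-3.8578 kJ/mol


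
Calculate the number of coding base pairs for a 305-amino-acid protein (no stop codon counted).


Each amino acid = 1 codon = 3 bp
bp = 305 * 3 = 915 bp

915 bp


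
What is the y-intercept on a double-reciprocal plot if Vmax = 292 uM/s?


y-intercept = 1/Vmax
= 1/292
= 0.0034 s/uM

0.0034 s/uM


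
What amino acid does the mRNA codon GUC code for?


Standard genetic code lookup.
Codon GUC -> Val

Val


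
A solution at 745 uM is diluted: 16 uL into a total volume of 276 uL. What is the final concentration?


C2 = C1 * V1 / V2
C2 = 745 * 16 / 276
C2 = 43.1884 uM

43.1884 uM


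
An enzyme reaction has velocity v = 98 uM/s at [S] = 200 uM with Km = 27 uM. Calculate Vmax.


Vmax = v * (Km + [S]) / [S]
Vmax = 98 * (27 + 200) / 200
Vmax = 111.23 uM/s

111.23 uM/s


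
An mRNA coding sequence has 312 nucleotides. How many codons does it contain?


codons = nucleotides / 3
codons = 312 / 3 = 104

104


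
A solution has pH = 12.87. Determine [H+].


[H+] = 10^(-pH)
[H+] = 10^(-12.87)
[H+] = 1.349e-13 M

1.349e-13 M


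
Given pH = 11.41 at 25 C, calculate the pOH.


pOH = 14 - pH
pOH = 14 - 11.41
pOH = 2.59

2.59


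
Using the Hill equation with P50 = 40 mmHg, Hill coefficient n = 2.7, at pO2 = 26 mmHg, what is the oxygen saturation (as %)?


Y = pO2^n / (P50^n + pO2^n)
Y = 26^2.7 / (40^2.7 + 26^2.7)
Y = 23.81%

23.81%


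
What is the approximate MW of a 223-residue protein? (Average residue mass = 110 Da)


MW = n_residues * 110 Da
MW = 223 * 110
MW = 24530 Da

24530 Da


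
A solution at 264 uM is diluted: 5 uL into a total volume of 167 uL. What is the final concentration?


C2 = C1 * V1 / V2
C2 = 264 * 5 / 167
C2 = 7.9042 uM

7.9042 uM


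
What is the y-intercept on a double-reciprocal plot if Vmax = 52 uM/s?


y-intercept = 1/Vmax
= 1/52
= 0.0192 s/uM

0.0192 s/uM


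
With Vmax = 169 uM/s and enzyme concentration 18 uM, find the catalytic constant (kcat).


kcat = Vmax / [E]t
kcat = 169 / 18
kcat = 9.3889 s^-1

9.3889 s^-1


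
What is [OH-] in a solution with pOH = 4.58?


[OH-] = 10^(-pOH)
[OH-] = 10^(-4.58)
[OH-] = 2.630e-05 M

2.630e-05 M


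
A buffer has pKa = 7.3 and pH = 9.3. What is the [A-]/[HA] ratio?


[A-]/[HA] = 10^(pH - pKa)
= 10^(9.3 - 7.3)
= 100.0

100.0


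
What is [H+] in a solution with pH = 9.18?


[H+] = 10^(-pH)
[H+] = 10^(-9.18)
[H+] = 6.607e-10 M

6.607e-10 M


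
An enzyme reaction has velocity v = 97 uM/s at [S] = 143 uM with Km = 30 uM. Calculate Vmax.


Vmax = v * (Km + [S]) / [S]
Vmax = 97 * (30 + 143) / 143
Vmax = 117.3497 uM/s

117.3497 uM/s


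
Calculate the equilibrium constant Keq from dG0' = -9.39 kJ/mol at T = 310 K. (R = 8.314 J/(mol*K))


Keq = exp(-dG0 * 1000 / (R * T))
Keq = exp(-(-9.39) * 1000 / (8.314 * 310))
Keq = 38.2174

38.2174


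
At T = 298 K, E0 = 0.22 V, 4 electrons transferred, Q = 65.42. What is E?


E = E0 - (RT/nF) * ln(Q)
E = 0.22 - (8.314 * 298 / (4 * 96485)) * ln(65.42)
E = 0.1932 V

0.1932 V


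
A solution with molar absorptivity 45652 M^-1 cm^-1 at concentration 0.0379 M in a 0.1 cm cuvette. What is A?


A = epsilon * c * l
A = 45652 * 0.0379 * 0.1
A = 173.0211

173.0211


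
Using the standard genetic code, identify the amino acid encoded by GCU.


Standard genetic code lookup.
Codon GCU -> Ala

Ala


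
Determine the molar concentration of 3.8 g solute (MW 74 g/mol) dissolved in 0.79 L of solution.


C = (mass / MW) / volume
C = (3.8 / 74) / 0.79
C = 0.065 M

0.065 M


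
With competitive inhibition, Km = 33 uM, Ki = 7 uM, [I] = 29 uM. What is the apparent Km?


Km_app = Km * (1 + [I]/Ki)
Km_app = 33 * (1 + 29/7)
Km_app = 169.7143 uM

169.7143 uM


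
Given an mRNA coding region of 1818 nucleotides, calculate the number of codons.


codons = nucleotides / 3
codons = 1818 / 3 = 606

606


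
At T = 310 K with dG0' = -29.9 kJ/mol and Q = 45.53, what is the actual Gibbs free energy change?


dG = dG0' + RT * ln(Q) / 1000
dG = -29.9 + 8.314 * 310 * ln(45.53) / 1000
dG = -20.0588 kJ/mol

-20.0588 kJ/mol


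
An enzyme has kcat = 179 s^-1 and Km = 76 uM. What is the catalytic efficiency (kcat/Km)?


Catalytic efficiency = kcat / Km
= 179 / 76
= 2.3553 uM^-1*s^-1

2.3553 uM^-1*s^-1


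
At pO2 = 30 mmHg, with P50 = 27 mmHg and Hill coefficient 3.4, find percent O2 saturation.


Y = pO2^n / (P50^n + pO2^n)
Y = 30^3.4 / (27^3.4 + 30^3.4)
Y = 58.86%

58.86%


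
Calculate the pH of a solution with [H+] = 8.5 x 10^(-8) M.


pH = -log10([H+])
pH = -log10(8.5 x 10^(-8))
pH = 7.0706

7.0706


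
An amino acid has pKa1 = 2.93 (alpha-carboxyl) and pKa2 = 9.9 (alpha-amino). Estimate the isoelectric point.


pI = (pKa1 + pKa2) / 2
pI = (2.93 + 9.9) / 2
pI = 6.415

6.415


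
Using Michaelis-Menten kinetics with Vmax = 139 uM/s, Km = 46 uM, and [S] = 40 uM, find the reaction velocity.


v = Vmax * [S] / (Km + [S])
v = 139 * 40 / (46 + 40)
v = 64.6512 uM/s

64.6512 uM/s


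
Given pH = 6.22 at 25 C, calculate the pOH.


pOH = 14 - pH
pOH = 14 - 6.22
pOH = 7.78

7.78


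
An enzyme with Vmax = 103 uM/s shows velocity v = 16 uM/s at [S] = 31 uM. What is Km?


Km = [S] * (Vmax - v) / v
Km = 31 * (103 - 16) / 16
Km = 168.5625 uM

168.5625 uM


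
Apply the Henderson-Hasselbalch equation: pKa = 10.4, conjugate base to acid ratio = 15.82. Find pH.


pH = pKa + log10([A-]/[HA])
pH = 10.4 + log10(15.82)
pH = 11.5992

11.5992


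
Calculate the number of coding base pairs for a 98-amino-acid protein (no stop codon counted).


Each amino acid = 1 codon = 3 bp
bp = 98 * 3 = 294 bp

294 bp


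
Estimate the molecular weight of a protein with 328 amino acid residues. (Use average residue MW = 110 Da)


MW = n_residues * 110 Da
MW = 328 * 110
MW = 36080 Da

36080 Da


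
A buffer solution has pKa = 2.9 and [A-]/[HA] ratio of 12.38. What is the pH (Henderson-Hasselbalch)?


pH = pKa + log10([A-]/[HA])
pH = 2.9 + log10(12.38)
pH = 3.9927

3.9927


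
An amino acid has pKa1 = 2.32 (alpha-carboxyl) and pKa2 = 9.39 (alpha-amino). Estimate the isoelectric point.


pI = (pKa1 + pKa2) / 2
pI = (2.32 + 9.39) / 2
pI = 5.855

5.855


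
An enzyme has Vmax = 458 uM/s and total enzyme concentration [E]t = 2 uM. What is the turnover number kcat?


kcat = Vmax / [E]t
kcat = 458 / 2
kcat = 229.0 s^-1

229.0 s^-1


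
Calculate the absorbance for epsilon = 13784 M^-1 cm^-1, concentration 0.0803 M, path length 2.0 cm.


A = epsilon * c * l
A = 13784 * 0.0803 * 2.0
A = 2213.7104

2213.7104


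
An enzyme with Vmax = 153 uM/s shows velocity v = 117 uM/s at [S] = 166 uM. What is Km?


Km = [S] * (Vmax - v) / v
Km = 166 * (153 - 117) / 117
Km = 51.0769 uM

51.0769 uM


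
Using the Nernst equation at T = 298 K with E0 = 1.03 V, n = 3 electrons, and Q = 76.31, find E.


E = E0 - (RT/nF) * ln(Q)
E = 1.03 - (8.314 * 298 / (3 * 96485)) * ln(76.31)
E = 0.9929 V

0.9929 V


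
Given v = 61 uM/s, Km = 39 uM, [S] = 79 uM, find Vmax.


Vmax = v * (Km + [S]) / [S]
Vmax = 61 * (39 + 79) / 79
Vmax = 91.1139 uM/s

91.1139 uM/s


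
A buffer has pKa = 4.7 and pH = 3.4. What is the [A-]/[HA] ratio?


[A-]/[HA] = 10^(pH - pKa)
= 10^(3.4 - 4.7)
= 0.0501

0.0501


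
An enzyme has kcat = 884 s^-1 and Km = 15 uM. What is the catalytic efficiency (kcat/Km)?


Catalytic efficiency = kcat / Km
= 884 / 15
= 58.9333 uM^-1*s^-1

58.9333 uM^-1*s^-1


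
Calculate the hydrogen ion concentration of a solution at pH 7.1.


[H+] = 10^(-pH)
[H+] = 10^(-7.1)
[H+] = 7.943e-08 M

7.943e-08 M


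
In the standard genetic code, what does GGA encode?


Standard genetic code lookup.
Codon GGA -> Gly

Gly


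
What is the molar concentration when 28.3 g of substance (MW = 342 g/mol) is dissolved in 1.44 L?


C = (mass / MW) / volume
C = (28.3 / 342) / 1.44
C = 0.0575 M

0.0575 M


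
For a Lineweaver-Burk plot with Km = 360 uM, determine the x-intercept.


x-intercept = -1/Km
= -1/360
= -0.0028 1/uM

-0.0028 1/uM


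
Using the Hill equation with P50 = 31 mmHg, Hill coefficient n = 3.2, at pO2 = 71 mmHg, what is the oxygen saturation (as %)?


Y = pO2^n / (P50^n + pO2^n)
Y = 71^3.2 / (31^3.2 + 71^3.2)
Y = 93.41%

93.41%


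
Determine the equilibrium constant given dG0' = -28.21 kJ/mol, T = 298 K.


Keq = exp(-dG0 * 1000 / (R * T))
Keq = exp(-(-28.21) * 1000 / (8.314 * 298))
Keq = 88092.9165

88092.9165


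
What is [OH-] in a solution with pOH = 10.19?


[OH-] = 10^(-pOH)
[OH-] = 10^(-10.19)
[OH-] = 6.457e-11 M

6.457e-11 M


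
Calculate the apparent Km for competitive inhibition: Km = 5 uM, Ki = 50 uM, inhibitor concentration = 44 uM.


Km_app = Km * (1 + [I]/Ki)
Km_app = 5 * (1 + 44/50)
Km_app = 9.4 uM

9.4 uM


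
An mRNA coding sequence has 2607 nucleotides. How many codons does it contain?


codons = nucleotides / 3
codons = 2607 / 3 = 869

869


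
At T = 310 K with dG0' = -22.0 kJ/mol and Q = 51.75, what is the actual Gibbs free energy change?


dG = dG0' + RT * ln(Q) / 1000
dG = -22.0 + 8.314 * 310 * ln(51.75) / 1000
dG = -11.8287 kJ/mol

-11.8287 kJ/mol


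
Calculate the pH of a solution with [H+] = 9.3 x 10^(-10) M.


pH = -log10([H+])
pH = -log10(9.3 x 10^(-10))
pH = 9.0315

9.0315


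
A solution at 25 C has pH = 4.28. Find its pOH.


pOH = 14 - pH
pOH = 14 - 4.28
pOH = 9.72

9.72


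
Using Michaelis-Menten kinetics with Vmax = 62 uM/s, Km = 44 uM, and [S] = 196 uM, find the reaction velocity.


v = Vmax * [S] / (Km + [S])
v = 62 * 196 / (44 + 196)
v = 50.6333 uM/s

50.6333 uM/s


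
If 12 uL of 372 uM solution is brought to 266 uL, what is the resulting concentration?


C2 = C1 * V1 / V2
C2 = 372 * 12 / 266
C2 = 16.782 uM

16.782 uM


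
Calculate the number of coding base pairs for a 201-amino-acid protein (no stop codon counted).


Each amino acid = 1 codon = 3 bp
bp = 201 * 3 = 603 bp

603 bp


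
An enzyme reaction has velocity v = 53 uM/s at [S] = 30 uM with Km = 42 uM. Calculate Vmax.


Vmax = v * (Km + [S]) / [S]
Vmax = 53 * (42 + 30) / 30
Vmax = 127.2 uM/s

127.2 uM/s


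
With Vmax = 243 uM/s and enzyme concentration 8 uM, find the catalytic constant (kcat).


kcat = Vmax / [E]t
kcat = 243 / 8
kcat = 30.375 s^-1

30.375 s^-1


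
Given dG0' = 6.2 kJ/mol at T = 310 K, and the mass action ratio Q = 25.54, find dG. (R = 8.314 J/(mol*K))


dG = dG0' + RT * ln(Q) / 1000
dG = 6.2 + 8.314 * 310 * ln(25.54) / 1000
dG = 14.5512 kJ/mol

14.5512 kJ/mol


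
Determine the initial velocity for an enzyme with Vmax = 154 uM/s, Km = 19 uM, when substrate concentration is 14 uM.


v = Vmax * [S] / (Km + [S])
v = 154 * 14 / (19 + 14)
v = 65.3333 uM/s

65.3333 uM/s


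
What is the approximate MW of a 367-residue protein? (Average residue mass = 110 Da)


MW = n_residues * 110 Da
MW = 367 * 110
MW = 40370 Da

40370 Da


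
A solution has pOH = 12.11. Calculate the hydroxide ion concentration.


[OH-] = 10^(-pOH)
[OH-] = 10^(-12.11)
[OH-] = 7.762e-13 M

7.762e-13 M


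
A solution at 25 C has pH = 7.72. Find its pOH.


pOH = 14 - pH
pOH = 14 - 7.72
pOH = 6.28

6.28


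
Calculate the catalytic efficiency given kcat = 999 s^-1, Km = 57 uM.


Catalytic efficiency = kcat / Km
= 999 / 57
= 17.5263 uM^-1*s^-1

17.5263 uM^-1*s^-1


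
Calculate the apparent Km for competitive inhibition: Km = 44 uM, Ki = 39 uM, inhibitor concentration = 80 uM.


Km_app = Km * (1 + [I]/Ki)
Km_app = 44 * (1 + 80/39)
Km_app = 134.2564 uM

134.2564 uM


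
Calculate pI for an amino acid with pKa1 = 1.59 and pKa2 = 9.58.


pI = (pKa1 + pKa2) / 2
pI = (1.59 + 9.58) / 2
pI = 5.585

5.585


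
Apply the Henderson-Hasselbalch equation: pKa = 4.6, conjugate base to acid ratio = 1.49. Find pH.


pH = pKa + log10([A-]/[HA])
pH = 4.6 + log10(1.49)
pH = 4.7732

4.7732


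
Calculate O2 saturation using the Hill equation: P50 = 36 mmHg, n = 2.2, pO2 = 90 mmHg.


Y = pO2^n / (P50^n + pO2^n)
Y = 90^2.2 / (36^2.2 + 90^2.2)
Y = 88.25%

88.25%


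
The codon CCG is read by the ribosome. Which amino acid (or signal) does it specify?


Standard genetic code lookup.
Codon CCG -> Pro

Pro


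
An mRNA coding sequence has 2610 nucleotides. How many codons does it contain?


codons = nucleotides / 3
codons = 2610 / 3 = 870

870


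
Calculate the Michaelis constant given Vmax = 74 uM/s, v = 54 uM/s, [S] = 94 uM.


Km = [S] * (Vmax - v) / v
Km = 94 * (74 - 54) / 54
Km = 34.8148 uM

34.8148 uM
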